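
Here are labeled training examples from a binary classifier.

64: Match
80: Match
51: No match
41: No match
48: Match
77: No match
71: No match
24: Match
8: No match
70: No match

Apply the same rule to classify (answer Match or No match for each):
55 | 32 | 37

No match, Match, No match

The rule appears to be: multiple of 4 AND at least 24.
55 — 55 = 4·13 + 3, 55 ≥ 24, hence No match. 32 — 32 = 4·8, 32 ≥ 24, hence Match. 37 — 37 = 4·9 + 1, 37 ≥ 24, hence No match.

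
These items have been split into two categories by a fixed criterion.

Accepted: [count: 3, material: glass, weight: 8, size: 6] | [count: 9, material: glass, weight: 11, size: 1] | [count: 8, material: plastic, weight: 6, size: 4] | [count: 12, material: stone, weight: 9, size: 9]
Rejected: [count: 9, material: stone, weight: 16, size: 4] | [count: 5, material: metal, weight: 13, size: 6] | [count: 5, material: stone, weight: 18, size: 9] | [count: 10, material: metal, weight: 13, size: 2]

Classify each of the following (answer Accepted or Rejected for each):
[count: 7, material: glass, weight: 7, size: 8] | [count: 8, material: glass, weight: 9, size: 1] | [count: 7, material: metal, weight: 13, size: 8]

Accepted, Accepted, Rejected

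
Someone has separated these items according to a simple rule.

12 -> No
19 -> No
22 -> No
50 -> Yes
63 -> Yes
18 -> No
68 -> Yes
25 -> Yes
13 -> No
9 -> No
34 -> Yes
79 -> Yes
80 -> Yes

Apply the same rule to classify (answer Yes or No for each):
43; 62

Yes, Yes

All 'Yes' examples share one property — at least 25 — and every 'No' example lacks it.
43 → 43 ≥ 25 → Yes. 62 → 62 ≥ 25 → Yes.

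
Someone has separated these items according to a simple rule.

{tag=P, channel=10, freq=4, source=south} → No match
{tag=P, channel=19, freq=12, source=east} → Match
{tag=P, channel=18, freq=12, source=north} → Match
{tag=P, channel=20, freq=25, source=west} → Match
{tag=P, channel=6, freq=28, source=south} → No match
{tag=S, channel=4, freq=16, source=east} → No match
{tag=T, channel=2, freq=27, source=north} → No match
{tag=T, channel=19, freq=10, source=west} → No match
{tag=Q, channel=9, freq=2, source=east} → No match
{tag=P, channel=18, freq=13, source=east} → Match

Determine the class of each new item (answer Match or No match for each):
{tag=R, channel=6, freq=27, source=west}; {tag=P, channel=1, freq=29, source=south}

The common property of the 'Match' items is: tag is P AND channel ≥ 18. No 'No match' item has it.
{tag=R, channel=6, freq=27, source=west}: tag is R, channel = 6 — does not pass, so No match. {tag=P, channel=1, freq=29, source=south}: tag is P, channel = 1 — does not pass, so No match.

No match, No match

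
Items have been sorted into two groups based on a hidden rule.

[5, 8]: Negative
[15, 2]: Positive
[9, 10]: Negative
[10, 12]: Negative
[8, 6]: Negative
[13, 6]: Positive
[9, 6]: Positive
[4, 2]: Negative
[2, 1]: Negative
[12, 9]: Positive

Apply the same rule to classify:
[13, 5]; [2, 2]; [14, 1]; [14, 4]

The distinguishing property — first > second AND sum ≥ 15 — holds for all the 'Positive' cases and none of the 'Negative' cases.

Positive, Negative, Positive, Positive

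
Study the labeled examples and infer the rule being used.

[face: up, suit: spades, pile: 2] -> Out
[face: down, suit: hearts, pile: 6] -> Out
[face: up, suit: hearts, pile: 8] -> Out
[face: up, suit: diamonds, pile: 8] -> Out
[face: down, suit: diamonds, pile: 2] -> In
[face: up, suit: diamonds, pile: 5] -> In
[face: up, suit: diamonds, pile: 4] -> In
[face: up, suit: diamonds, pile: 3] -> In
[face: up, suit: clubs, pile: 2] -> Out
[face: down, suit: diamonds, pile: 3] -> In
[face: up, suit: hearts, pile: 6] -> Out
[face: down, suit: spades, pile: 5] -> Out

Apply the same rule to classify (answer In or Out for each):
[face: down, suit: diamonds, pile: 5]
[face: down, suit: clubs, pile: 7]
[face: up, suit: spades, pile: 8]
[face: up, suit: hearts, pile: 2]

In, Out, Out, Out

The common property of the 'In' items is: suit is diamonds AND pile ≤ 5. No 'Out' item has it.
In: [face: down, suit: diamonds, pile: 5], since suit is diamonds, pile = 5. Out: [face: down, suit: clubs, pile: 7], since suit is clubs, pile = 7. Out: [face: up, suit: spades, pile: 8], since suit is spades, pile = 8. Out: [face: up, suit: hearts, pile: 2], since suit is hearts, pile = 2.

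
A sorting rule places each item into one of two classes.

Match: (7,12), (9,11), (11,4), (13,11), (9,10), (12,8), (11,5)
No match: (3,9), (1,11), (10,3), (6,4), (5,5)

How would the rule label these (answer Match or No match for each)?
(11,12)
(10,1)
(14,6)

Match, No match, Match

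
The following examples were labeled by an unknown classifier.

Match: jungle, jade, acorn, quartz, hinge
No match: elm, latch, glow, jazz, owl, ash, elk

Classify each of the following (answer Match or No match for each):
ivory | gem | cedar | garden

Match, No match, Match, Match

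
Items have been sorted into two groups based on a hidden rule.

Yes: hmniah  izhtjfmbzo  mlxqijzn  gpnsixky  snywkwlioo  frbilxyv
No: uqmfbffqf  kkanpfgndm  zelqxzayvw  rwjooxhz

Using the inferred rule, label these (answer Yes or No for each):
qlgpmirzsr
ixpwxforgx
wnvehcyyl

The pattern is that an item is 'Yes' exactly when: contains 'i'.
Yes: qlgpmirzsr, since has 'i'. Yes: ixpwxforgx, since has 'i'. No: wnvehcyyl, since no 'i'.

Yes, Yes, No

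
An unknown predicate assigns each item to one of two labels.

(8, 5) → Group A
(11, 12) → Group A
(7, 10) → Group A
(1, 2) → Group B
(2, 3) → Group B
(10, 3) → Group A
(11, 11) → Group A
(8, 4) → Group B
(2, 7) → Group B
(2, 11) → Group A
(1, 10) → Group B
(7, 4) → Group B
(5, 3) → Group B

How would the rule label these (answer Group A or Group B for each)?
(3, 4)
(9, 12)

Group B, Group A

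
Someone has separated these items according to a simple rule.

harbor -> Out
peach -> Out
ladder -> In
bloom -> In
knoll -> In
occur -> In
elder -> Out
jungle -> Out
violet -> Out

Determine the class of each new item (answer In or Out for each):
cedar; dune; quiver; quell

Out, Out, Out, In

The rule appears to be: has a double letter.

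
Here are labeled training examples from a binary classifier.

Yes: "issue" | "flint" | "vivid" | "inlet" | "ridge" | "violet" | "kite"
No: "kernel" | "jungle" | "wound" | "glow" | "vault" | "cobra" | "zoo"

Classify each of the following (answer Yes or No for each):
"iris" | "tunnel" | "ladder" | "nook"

The common property of the 'Yes' items is: contains 'i'. No 'No' item has it.
"iris": has 'i', qualifies → Yes.
"tunnel": no 'i', does not pass → No.
"ladder": no 'i', does not pass → No.
"nook": no 'i', does not pass → No.

Yes, No, No, No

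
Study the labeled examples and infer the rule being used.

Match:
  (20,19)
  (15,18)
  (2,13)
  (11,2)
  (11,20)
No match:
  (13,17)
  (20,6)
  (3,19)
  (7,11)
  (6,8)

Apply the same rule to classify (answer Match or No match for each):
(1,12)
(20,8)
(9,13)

Match, No match, No match

The common property of the 'Match' items is: sum is odd. No 'No match' item has it.
(1,12) — 1+12 = 13, hence Match.
(20,8) — 20+8 = 28, hence No match.
(9,13) — 9+13 = 22, hence No match.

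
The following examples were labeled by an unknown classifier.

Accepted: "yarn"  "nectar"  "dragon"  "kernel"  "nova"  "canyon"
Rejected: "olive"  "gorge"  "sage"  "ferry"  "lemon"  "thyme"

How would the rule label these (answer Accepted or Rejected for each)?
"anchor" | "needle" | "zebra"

The simplest hypothesis consistent with all the labels is: even length AND contains 'n'.
"anchor": length 6, has 'n' — qualifies, so Accepted. "needle": length 6, has 'n' — qualifies, so Accepted. "zebra": length 5, no 'n' — doesn't qualify, so Rejected.

Accepted, Accepted, Rejected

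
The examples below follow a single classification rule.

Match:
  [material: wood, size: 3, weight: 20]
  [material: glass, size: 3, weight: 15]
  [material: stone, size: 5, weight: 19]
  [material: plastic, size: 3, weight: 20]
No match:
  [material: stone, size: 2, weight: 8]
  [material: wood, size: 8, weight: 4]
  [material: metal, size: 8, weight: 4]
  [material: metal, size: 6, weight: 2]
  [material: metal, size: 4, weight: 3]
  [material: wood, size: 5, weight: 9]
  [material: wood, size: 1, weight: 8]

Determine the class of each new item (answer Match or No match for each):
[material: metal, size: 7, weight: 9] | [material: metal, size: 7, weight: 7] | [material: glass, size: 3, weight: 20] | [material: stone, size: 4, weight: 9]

The simplest hypothesis consistent with all the labels is: weight ≥ 15.
No match: [material: metal, size: 7, weight: 9], since weight = 9. No match: [material: metal, size: 7, weight: 7], since weight = 7. Match: [material: glass, size: 3, weight: 20], since weight = 20. No match: [material: stone, size: 4, weight: 9], since weight = 9.

No match, No match, Match, No match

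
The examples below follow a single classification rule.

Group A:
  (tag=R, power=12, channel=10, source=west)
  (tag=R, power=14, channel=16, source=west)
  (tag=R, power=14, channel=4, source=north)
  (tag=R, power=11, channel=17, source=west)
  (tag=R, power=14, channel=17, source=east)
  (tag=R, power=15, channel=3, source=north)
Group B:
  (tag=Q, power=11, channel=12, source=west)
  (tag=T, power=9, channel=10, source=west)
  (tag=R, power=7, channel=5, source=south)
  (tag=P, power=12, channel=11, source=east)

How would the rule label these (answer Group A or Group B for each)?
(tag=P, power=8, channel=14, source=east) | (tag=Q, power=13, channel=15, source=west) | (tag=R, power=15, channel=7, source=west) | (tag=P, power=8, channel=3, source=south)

Group B, Group B, Group A, Group B

Rule: tag is R AND power ≥ 9. This holds for each 'Group A' example and fails for each 'Group B' one.
(tag=P, power=8, channel=14, source=east) → tag is P, power = 8 → Group B. (tag=Q, power=13, channel=15, source=west) → tag is Q, power = 13 → Group B. (tag=R, power=15, channel=7, source=west) → tag is R, power = 15 → Group A. (tag=P, power=8, channel=3, source=south) → tag is P, power = 8 → Group B.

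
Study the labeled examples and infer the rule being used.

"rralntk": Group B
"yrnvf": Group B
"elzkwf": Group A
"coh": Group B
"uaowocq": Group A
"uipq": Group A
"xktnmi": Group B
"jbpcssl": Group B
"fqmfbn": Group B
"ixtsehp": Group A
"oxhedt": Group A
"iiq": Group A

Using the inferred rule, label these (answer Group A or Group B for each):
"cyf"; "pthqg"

Every 'Group A' example satisfies: starts with a vowel. None of the 'Group B' examples do.

Group B, Group B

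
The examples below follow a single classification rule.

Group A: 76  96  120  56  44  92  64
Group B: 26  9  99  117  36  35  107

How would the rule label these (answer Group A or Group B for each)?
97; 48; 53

The pattern is that an item is 'Group A' exactly when: even AND at least 44.
97: 97 is odd, 97 ≥ 44 — doesn't qualify, so Group B.
48: 48 is even, 48 ≥ 44 — satisfies this, so Group A.
53: 53 is odd, 53 ≥ 44 — doesn't qualify, so Group B.

Group B, Group A, Group B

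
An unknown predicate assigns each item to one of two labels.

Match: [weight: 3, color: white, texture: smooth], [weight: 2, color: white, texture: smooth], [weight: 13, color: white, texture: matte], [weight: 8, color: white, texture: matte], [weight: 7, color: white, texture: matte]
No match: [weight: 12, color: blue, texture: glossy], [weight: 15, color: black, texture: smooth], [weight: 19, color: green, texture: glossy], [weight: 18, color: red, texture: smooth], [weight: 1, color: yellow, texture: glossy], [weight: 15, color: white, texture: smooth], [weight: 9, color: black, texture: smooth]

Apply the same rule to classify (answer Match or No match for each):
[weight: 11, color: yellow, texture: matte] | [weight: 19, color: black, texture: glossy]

A rule that fits every label: color is white AND weight ≤ 13 — true of each 'Match' example, false of each 'No match' one.

No match, No match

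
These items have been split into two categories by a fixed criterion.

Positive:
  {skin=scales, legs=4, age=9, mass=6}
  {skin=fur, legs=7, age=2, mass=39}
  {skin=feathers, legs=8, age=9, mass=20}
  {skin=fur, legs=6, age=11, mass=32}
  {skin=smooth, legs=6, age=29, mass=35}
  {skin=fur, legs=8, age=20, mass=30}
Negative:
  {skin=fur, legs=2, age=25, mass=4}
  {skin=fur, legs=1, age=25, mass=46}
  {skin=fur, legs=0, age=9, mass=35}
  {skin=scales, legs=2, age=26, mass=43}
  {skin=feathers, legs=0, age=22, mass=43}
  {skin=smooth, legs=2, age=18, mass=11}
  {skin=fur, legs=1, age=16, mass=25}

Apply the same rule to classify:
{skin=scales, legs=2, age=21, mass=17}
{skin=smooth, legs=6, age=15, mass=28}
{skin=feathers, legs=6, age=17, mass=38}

All 'Positive' examples share one property — legs ≥ 4 — and every 'Negative' example lacks it.
Negative: {skin=scales, legs=2, age=21, mass=17}, since legs = 2.
Positive: {skin=smooth, legs=6, age=15, mass=28}, since legs = 6.
Positive: {skin=feathers, legs=6, age=17, mass=38}, since legs = 6.

Negative, Positive, Positive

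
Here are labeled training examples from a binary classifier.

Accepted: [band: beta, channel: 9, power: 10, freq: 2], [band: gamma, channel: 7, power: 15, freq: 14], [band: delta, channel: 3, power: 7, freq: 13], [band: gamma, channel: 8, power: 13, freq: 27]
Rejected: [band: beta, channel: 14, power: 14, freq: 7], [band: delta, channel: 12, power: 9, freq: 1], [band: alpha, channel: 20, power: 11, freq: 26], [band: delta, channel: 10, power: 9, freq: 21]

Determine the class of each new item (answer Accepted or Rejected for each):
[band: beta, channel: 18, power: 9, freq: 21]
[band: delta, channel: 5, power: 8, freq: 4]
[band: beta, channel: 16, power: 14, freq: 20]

Rejected, Accepted, Rejected

The distinguishing property — channel ≤ 9 — holds for all the 'Accepted' cases and none of the 'Rejected' cases.
[band: beta, channel: 18, power: 9, freq: 21] — channel = 18, hence Rejected. [band: delta, channel: 5, power: 8, freq: 4] — channel = 5, hence Accepted. [band: beta, channel: 16, power: 14, freq: 20] — channel = 16, hence Rejected.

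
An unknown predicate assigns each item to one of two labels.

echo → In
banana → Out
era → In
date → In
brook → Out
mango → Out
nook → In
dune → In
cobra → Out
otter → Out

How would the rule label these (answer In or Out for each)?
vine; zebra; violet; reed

In, Out, Out, In

The simplest hypothesis consistent with all the labels is: length ≤ 4.
vine → length 4 → In. zebra → length 5 → Out. violet → length 6 → Out. reed → length 4 → In.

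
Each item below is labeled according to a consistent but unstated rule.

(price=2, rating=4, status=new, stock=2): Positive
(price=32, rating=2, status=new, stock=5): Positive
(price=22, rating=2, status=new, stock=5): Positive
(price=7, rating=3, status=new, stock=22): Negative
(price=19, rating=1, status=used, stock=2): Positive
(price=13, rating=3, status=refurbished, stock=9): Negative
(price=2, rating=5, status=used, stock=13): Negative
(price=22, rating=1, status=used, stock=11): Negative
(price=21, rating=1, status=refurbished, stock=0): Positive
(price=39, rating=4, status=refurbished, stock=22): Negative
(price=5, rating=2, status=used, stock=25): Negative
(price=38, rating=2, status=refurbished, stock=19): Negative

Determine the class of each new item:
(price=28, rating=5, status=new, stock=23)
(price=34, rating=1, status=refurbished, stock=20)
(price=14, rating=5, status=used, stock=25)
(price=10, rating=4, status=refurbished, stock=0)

The simplest hypothesis consistent with all the labels is: stock ≤ 5.
(price=28, rating=5, status=new, stock=23): Negative (stock = 23). (price=34, rating=1, status=refurbished, stock=20): Negative (stock = 20). (price=14, rating=5, status=used, stock=25): Negative (stock = 25). (price=10, rating=4, status=refurbished, stock=0): Positive (stock = 0).

Negative, Negative, Negative, Positive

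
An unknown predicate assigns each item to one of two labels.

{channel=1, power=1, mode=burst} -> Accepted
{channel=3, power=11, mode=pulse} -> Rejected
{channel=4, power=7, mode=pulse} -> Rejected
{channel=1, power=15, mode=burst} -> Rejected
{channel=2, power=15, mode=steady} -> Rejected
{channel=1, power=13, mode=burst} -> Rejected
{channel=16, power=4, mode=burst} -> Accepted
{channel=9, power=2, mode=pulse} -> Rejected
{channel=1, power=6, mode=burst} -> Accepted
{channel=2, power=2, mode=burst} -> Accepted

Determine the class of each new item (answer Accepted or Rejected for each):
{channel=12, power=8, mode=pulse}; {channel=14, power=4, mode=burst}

Rejected, Accepted

The common property of the 'Accepted' items is: mode is burst AND power ≤ 6. No 'Rejected' item has it.
Rejected: {channel=12, power=8, mode=pulse}, since mode is pulse, power = 8.
Accepted: {channel=14, power=4, mode=burst}, since mode is burst, power = 4.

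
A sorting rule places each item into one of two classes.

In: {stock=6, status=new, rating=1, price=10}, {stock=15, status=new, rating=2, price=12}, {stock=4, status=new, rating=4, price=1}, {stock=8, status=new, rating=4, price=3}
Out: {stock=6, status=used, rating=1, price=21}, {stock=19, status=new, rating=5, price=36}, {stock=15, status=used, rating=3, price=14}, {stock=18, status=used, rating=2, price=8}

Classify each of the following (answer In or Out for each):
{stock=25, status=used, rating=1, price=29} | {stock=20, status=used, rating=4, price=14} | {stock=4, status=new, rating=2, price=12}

Out, Out, In

The pattern is that an item is 'In' exactly when: status is new AND price ≤ 12.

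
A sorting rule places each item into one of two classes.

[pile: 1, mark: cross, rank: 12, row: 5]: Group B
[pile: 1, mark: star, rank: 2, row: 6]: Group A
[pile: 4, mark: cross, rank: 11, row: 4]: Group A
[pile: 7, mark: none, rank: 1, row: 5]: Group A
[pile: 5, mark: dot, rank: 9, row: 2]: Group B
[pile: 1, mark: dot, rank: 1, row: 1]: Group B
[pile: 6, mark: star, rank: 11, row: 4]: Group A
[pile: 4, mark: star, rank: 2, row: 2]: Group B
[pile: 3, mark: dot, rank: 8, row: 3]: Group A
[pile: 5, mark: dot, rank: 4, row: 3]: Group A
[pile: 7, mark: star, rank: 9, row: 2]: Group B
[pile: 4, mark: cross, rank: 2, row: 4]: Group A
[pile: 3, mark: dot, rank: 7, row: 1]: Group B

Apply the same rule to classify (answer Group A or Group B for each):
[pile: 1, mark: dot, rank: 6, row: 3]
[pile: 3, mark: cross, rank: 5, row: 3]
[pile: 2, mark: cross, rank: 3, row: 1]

Every 'Group A' example satisfies: row ≥ 3 AND rank ≤ 11. None of the 'Group B' examples do.
[pile: 1, mark: dot, rank: 6, row: 3]: row = 3, rank = 6 — qualifies, so Group A.
[pile: 3, mark: cross, rank: 5, row: 3]: row = 3, rank = 5 — qualifies, so Group A.
[pile: 2, mark: cross, rank: 3, row: 1]: row = 1, rank = 3 — fails the rule, so Group B.

Group A, Group A, Group B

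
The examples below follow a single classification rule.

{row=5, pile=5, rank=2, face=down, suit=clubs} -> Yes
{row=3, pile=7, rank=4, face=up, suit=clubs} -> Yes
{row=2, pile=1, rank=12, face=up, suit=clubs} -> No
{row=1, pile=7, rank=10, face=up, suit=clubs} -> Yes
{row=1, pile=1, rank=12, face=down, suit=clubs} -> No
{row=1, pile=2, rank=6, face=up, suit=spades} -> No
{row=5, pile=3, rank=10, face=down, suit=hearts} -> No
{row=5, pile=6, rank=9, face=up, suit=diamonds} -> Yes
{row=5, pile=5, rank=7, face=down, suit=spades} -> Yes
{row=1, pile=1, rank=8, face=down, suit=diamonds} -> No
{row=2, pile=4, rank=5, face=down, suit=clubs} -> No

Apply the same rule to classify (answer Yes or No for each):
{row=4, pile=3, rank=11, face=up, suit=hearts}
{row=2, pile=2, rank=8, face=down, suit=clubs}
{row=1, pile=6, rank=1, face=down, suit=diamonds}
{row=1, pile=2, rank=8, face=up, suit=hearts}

The rule appears to be: pile ≥ 5.
{row=4, pile=3, rank=11, face=up, suit=hearts}: pile = 3, does not satisfy this → No.
{row=2, pile=2, rank=8, face=down, suit=clubs}: pile = 2, does not satisfy this → No.
{row=1, pile=6, rank=1, face=down, suit=diamonds}: pile = 6, passes → Yes.
{row=1, pile=2, rank=8, face=up, suit=hearts}: pile = 2, does not satisfy this → No.

No, No, Yes, No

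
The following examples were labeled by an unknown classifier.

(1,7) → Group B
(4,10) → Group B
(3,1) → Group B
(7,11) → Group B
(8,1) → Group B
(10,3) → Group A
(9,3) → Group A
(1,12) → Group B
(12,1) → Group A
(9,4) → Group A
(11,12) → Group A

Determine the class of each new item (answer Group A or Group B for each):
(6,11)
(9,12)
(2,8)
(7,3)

Group B, Group A, Group B, Group B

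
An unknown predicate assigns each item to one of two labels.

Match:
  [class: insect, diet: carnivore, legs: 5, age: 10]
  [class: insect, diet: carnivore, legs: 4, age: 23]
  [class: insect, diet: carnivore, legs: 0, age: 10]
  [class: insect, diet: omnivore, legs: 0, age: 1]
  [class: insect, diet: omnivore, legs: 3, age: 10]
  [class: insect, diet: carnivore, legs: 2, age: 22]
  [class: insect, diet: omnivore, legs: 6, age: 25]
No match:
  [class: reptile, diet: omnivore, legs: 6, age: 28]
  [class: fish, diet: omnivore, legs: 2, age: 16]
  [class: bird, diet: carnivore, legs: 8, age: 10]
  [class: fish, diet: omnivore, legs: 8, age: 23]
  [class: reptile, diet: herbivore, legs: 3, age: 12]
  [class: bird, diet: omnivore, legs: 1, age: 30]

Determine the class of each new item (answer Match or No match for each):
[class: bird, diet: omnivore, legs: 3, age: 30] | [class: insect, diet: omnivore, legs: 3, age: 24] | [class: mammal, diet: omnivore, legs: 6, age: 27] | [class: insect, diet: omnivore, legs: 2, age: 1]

The distinguishing property — class is insect — holds for all the 'Match' cases and none of the 'No match' cases.

No match, Match, No match, Match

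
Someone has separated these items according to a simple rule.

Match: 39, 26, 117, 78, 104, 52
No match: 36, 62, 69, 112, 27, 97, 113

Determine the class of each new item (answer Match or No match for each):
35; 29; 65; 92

Every 'Match' example satisfies: multiple of 13. None of the 'No match' examples do.

No match, No match, Match, No match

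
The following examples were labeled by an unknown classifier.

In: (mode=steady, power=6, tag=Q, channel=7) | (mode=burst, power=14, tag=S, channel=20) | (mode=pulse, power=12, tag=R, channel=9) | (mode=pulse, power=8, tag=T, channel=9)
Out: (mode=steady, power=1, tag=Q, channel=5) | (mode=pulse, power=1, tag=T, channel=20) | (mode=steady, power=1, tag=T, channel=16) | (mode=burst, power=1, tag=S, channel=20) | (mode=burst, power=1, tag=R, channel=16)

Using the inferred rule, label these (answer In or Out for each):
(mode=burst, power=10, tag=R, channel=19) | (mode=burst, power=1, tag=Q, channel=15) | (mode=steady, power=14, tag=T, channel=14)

In, Out, In

Rule: power ≥ 6. This holds for each 'In' example and fails for each 'Out' one.
In: (mode=burst, power=10, tag=R, channel=19), since power = 10. Out: (mode=burst, power=1, tag=Q, channel=15), since power = 1. In: (mode=steady, power=14, tag=T, channel=14), since power = 14.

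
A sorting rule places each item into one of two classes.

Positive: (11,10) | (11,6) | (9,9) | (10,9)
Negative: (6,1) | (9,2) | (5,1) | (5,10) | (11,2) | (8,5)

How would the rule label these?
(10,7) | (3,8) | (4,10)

The pattern is that an item is 'Positive' exactly when: sum ≥ 17.
(10,7): 10+7 = 17 — fits, so Positive. (3,8): 3+8 = 11 — lacks this property, so Negative. (4,10): 4+10 = 14 — lacks this property, so Negative.

Positive, Negative, Negative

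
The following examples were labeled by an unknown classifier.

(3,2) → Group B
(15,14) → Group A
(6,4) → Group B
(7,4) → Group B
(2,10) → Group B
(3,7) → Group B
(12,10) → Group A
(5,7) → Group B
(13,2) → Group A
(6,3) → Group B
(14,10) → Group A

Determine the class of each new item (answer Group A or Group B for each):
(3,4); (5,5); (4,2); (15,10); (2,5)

Group B, Group B, Group B, Group A, Group B

The common property of the 'Group A' items is: sum ≥ 15. No 'Group B' item has it.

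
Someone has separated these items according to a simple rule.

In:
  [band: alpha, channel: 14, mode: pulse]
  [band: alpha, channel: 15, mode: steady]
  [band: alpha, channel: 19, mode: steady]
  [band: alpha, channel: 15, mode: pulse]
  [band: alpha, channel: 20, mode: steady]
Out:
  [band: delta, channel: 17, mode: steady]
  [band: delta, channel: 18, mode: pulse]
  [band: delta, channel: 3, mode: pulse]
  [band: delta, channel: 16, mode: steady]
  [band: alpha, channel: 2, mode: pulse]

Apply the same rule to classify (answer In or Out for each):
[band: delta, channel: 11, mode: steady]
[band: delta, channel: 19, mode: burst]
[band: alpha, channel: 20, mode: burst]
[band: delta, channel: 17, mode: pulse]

The rule appears to be: band is alpha AND channel ≥ 3.
[band: delta, channel: 11, mode: steady] → band is delta, channel = 11 → Out. [band: delta, channel: 19, mode: burst] → band is delta, channel = 19 → Out. [band: alpha, channel: 20, mode: burst] → band is alpha, channel = 20 → In. [band: delta, channel: 17, mode: pulse] → band is delta, channel = 17 → Out.

Out, Out, In, Out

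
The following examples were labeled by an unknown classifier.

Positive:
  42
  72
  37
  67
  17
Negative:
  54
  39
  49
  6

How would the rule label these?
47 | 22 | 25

Checking candidate rules against both groups, what survives is: ≡ 2 (mod 5).

Positive, Positive, Negative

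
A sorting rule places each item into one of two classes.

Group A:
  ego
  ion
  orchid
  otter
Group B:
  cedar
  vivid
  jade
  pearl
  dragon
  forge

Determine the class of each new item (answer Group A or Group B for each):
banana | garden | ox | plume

Group B, Group B, Group A, Group B

A rule that fits every label: starts with a vowel — true of each 'Group A' example, false of each 'Group B' one.
banana: starts with 'b', fails the rule → Group B.
garden: starts with 'g', fails the rule → Group B.
ox: starts with 'o', fits → Group A.
plume: starts with 'p', fails the rule → Group B.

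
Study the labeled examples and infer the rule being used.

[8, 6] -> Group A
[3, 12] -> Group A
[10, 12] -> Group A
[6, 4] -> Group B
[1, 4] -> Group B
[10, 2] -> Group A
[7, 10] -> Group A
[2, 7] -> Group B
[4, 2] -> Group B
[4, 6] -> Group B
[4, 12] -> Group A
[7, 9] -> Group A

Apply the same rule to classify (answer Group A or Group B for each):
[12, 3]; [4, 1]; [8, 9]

Group A, Group B, Group A

One predicate separates the groups cleanly: sum ≥ 12.
[12, 3]: 12+3 = 15 — checks out, so Group A. [4, 1]: 4+1 = 5 — doesn't qualify, so Group B. [8, 9]: 8+9 = 17 — checks out, so Group A.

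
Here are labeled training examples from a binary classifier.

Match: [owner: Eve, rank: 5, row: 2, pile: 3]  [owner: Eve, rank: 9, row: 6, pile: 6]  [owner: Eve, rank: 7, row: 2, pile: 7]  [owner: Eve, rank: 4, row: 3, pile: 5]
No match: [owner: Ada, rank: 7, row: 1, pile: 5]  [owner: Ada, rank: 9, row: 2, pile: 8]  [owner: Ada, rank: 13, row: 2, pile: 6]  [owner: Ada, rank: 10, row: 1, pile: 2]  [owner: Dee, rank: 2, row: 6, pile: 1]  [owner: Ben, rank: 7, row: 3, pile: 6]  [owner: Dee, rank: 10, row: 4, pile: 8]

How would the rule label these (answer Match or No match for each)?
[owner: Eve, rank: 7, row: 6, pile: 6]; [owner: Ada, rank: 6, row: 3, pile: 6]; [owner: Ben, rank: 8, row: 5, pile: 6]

Match, No match, No match

Looking at the examples, the only property every 'Match' case has and every 'No match' case lacks is: owner is Eve.
Match: [owner: Eve, rank: 7, row: 6, pile: 6], since owner is Eve. No match: [owner: Ada, rank: 6, row: 3, pile: 6], since owner is Ada. No match: [owner: Ben, rank: 8, row: 5, pile: 6], since owner is Ben.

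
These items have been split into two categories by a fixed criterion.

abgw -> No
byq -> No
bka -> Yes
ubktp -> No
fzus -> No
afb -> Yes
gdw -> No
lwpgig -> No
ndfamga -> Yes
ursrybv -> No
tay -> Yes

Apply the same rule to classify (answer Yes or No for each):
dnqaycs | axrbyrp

Rule: odd length AND contains 'a'. This holds for each 'Yes' example and fails for each 'No' one.

Yes, Yes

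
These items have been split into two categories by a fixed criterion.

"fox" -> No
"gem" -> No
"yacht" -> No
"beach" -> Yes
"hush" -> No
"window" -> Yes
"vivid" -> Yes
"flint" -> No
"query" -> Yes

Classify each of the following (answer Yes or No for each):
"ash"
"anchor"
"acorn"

'Yes' ⟺ has ≥ 2 vowels.
"ash": 1 vowel, does not satisfy this → No. "anchor": 2 vowels, qualifies → Yes. "acorn": 2 vowels, qualifies → Yes.

No, Yes, Yes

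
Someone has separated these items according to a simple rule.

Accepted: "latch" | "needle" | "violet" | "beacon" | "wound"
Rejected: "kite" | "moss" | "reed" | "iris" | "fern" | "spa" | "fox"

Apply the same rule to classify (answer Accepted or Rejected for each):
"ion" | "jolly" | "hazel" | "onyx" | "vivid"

Rejected, Accepted, Accepted, Rejected, Accepted

The distinguishing property — length ≥ 5 — holds for all the 'Accepted' cases and none of the 'Rejected' cases.
Rejected: "ion", since length 3. Accepted: "jolly", since length 5. Accepted: "hazel", since length 5. Rejected: "onyx", since length 4. Accepted: "vivid", since length 5.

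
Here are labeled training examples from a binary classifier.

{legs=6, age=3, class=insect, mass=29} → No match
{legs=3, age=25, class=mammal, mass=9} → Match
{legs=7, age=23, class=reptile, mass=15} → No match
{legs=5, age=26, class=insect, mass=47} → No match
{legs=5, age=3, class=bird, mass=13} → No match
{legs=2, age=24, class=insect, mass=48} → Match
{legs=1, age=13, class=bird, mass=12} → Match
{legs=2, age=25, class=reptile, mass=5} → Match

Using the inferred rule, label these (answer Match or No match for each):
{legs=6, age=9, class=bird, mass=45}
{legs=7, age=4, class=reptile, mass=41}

No match, No match

One predicate separates the groups cleanly: legs ≤ 3.
No match: {legs=6, age=9, class=bird, mass=45}, since legs = 6.
No match: {legs=7, age=4, class=reptile, mass=41}, since legs = 7.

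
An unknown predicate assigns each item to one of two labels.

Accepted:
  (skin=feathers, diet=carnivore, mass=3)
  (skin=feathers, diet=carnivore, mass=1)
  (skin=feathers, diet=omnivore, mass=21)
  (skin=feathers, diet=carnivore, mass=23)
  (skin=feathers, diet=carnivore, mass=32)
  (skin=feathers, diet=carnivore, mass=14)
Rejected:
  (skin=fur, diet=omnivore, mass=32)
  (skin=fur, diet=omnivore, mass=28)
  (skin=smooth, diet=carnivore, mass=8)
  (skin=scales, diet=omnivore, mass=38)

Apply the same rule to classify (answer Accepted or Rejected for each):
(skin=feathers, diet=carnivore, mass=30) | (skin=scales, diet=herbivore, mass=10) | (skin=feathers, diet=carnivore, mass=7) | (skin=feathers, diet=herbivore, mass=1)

Accepted, Rejected, Accepted, Accepted

The classifier is using: skin is feathers.
(skin=feathers, diet=carnivore, mass=30) → skin is feathers → Accepted.
(skin=scales, diet=herbivore, mass=10) → skin is scales → Rejected.
(skin=feathers, diet=carnivore, mass=7) → skin is feathers → Accepted.
(skin=feathers, diet=herbivore, mass=1) → skin is feathers → Accepted.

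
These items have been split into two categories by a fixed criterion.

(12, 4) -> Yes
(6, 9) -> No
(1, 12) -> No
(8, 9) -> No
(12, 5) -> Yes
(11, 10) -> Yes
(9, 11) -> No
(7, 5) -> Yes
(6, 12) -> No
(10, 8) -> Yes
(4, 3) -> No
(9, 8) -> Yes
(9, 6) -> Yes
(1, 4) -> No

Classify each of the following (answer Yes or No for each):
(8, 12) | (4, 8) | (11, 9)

The distinguishing property — first > second AND sum ≥ 12 — holds for all the 'Yes' cases and none of the 'No' cases.

No, No, Yes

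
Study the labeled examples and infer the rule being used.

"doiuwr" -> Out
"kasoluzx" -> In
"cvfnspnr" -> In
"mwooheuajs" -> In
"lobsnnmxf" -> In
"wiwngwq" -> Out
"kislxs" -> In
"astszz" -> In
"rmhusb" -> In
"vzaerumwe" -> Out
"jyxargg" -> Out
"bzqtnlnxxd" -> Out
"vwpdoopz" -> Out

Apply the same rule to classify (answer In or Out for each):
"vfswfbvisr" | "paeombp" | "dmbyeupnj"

A rule that fits every label: contains 's' — true of each 'In' example, false of each 'Out' one.
"vfswfbvisr" → has 's' → In.
"paeombp" → no 's' → Out.
"dmbyeupnj" → no 's' → Out.

In, Out, Out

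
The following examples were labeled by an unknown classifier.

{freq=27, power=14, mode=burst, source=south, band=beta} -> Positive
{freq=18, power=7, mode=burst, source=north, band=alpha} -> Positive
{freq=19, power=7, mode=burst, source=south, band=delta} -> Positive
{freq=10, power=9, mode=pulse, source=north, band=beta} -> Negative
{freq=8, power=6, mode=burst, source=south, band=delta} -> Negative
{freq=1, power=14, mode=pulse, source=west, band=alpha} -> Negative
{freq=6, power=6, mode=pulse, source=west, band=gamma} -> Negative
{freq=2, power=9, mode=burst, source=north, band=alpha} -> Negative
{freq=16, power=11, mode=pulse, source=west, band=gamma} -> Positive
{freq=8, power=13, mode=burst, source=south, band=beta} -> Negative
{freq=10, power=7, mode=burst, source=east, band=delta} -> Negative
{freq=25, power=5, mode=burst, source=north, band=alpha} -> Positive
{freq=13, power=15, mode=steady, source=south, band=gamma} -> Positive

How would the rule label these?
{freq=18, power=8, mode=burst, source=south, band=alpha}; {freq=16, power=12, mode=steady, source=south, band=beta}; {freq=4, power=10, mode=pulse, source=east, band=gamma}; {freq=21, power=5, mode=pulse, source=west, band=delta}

The classifier is using: freq ≥ 13.
{freq=18, power=8, mode=burst, source=south, band=alpha}: freq = 18, checks out → Positive.
{freq=16, power=12, mode=steady, source=south, band=beta}: freq = 16, checks out → Positive.
{freq=4, power=10, mode=pulse, source=east, band=gamma}: freq = 4, does not fit → Negative.
{freq=21, power=5, mode=pulse, source=west, band=delta}: freq = 21, checks out → Positive.

Positive, Positive, Negative, Positive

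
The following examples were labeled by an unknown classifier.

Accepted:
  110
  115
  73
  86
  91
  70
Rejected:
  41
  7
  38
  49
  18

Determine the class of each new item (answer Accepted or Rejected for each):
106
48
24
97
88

Accepted, Rejected, Rejected, Accepted, Accepted

The pattern is that an item is 'Accepted' exactly when: at least 70.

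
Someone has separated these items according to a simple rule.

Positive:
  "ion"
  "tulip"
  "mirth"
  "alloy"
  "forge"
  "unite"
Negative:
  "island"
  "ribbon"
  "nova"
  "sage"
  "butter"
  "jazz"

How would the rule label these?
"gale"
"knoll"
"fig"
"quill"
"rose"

Negative, Positive, Positive, Positive, Negative

The simplest hypothesis consistent with all the labels is: odd length.
"gale": Negative (length 4).
"knoll": Positive (length 5).
"fig": Positive (length 3).
"quill": Positive (length 5).
"rose": Negative (length 4).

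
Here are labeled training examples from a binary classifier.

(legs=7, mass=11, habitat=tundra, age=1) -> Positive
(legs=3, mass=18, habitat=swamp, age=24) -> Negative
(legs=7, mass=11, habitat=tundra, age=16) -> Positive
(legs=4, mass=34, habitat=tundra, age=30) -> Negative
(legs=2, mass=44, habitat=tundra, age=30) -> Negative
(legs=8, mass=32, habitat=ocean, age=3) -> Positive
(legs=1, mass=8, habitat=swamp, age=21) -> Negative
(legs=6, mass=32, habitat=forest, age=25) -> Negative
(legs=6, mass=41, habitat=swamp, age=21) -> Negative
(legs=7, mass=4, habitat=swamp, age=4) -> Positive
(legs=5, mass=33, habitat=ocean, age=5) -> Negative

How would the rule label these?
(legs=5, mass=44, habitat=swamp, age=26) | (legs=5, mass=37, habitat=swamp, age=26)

The common property of the 'Positive' items is: legs ≥ 7. No 'Negative' item has it.

Negative, Negative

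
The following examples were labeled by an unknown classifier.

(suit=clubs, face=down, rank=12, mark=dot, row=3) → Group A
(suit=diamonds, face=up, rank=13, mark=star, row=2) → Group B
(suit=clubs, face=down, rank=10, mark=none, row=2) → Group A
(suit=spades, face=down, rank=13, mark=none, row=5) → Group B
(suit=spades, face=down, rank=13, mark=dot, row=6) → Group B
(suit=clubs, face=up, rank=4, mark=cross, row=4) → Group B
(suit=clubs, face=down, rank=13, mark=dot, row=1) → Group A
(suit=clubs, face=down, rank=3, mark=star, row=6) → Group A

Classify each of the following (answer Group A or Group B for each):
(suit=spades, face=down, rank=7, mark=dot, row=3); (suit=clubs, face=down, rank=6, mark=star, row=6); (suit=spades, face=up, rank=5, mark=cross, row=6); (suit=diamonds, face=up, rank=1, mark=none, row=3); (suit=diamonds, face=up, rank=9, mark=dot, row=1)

Every 'Group A' example satisfies: face is down AND suit is clubs. None of the 'Group B' examples do.
(suit=spades, face=down, rank=7, mark=dot, row=3): face is down, suit is spades — lacks this property, so Group B. (suit=clubs, face=down, rank=6, mark=star, row=6): face is down, suit is clubs — checks out, so Group A. (suit=spades, face=up, rank=5, mark=cross, row=6): face is up, suit is spades — lacks this property, so Group B. (suit=diamonds, face=up, rank=1, mark=none, row=3): face is up, suit is diamonds — lacks this property, so Group B. (suit=diamonds, face=up, rank=9, mark=dot, row=1): face is up, suit is diamonds — lacks this property, so Group B.

Group B, Group A, Group B, Group B, Group B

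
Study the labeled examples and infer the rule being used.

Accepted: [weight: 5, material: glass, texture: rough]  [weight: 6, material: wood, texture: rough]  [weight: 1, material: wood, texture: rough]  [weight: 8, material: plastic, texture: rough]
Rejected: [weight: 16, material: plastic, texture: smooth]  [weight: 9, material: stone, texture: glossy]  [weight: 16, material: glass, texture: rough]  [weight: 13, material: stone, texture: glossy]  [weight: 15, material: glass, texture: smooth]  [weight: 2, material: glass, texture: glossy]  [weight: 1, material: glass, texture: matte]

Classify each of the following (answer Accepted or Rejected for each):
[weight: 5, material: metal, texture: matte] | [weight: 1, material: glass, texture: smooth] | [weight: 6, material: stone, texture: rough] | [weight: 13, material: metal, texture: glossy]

Rejected, Rejected, Accepted, Rejected

The distinguishing property — texture is rough AND weight ≤ 8 — holds for all the 'Accepted' cases and none of the 'Rejected' cases.
Rejected: [weight: 5, material: metal, texture: matte], since texture is matte, weight = 5. Rejected: [weight: 1, material: glass, texture: smooth], since texture is smooth, weight = 1. Accepted: [weight: 6, material: stone, texture: rough], since texture is rough, weight = 6. Rejected: [weight: 13, material: metal, texture: glossy], since texture is glossy, weight = 13.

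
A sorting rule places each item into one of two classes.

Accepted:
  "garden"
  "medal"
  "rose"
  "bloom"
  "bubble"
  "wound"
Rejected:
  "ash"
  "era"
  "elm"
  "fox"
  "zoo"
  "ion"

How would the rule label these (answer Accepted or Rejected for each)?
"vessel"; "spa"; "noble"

Accepted, Rejected, Accepted

The classifier is using: length ≥ 4.
"vessel": Accepted (length 6). "spa": Rejected (length 3). "noble": Accepted (length 5).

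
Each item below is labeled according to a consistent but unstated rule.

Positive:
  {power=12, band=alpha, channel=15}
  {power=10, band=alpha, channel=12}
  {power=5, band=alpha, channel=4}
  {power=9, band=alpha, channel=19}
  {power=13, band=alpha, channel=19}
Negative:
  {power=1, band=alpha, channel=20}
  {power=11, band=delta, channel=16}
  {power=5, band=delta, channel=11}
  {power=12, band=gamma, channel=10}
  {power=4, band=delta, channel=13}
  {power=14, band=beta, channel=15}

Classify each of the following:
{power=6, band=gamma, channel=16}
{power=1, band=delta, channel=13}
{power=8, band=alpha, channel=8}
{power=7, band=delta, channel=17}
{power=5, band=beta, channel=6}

Negative, Negative, Positive, Negative, Negative

Every 'Positive' example satisfies: band is alpha AND power ≥ 4. None of the 'Negative' examples do.
{power=6, band=gamma, channel=16}: Negative (band is gamma, power = 6). {power=1, band=delta, channel=13}: Negative (band is delta, power = 1). {power=8, band=alpha, channel=8}: Positive (band is alpha, power = 8). {power=7, band=delta, channel=17}: Negative (band is delta, power = 7). {power=5, band=beta, channel=6}: Negative (band is beta, power = 5).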